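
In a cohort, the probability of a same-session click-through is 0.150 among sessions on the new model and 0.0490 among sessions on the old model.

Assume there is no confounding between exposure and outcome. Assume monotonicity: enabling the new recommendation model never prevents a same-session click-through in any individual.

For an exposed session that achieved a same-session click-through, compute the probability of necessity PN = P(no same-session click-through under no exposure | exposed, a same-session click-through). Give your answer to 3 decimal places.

PN ≈ 0.673

Let p₁ = 0.15, p₀ = 0.049.
Under exogeneity and monotonicity, PN = (p₁ − p₀) / p₁.
PN = (0.15 − 0.049) / 0.15 = 0.101 / 0.15 ≈ 0.6733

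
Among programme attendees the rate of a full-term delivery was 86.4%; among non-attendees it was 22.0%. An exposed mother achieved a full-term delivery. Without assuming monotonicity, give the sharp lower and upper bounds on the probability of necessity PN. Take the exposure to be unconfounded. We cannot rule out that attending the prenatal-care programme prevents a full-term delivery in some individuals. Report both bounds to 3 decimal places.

0.745 ≤ PN ≤ 0.903

p₁ = 0.864, p₀ = 0.22.
Under exogeneity alone the bounds on PN are max{0,(p₁−p₀)/p₁} ≤ PN ≤ min{1,(1−p₀)/p₁}.
  lower = (p₁ − p₀)/p₁ = 0.644 / 0.864 ≈ 0.7454
  upper = min{1, (1 − p₀)/p₁} = 0.78 / 0.864 ≈ 0.9028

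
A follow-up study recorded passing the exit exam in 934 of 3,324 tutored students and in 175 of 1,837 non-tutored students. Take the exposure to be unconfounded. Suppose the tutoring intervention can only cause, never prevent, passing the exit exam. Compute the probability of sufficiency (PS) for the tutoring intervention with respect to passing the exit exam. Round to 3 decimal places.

PS ≈ 0.205

p₁ = P(outcome | exposed) = 934/3324 = 0.28099
p₀ = P(outcome | unexposed) = 175/1837 = 0.095264
Under exogeneity and monotonicity, PS = (p₁ − p₀) / (1 − p₀).
PS = (0.28099 − 0.095264) / (1 − 0.095264) = 0.18572 / 0.90474 ≈ 0.2053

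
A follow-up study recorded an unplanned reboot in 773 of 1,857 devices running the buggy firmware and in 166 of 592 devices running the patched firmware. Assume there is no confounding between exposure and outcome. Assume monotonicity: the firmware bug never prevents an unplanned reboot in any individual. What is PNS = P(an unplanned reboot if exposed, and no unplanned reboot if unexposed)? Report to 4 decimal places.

p₁ = P(outcome | exposed) = 773/1857 = 0.41626
p₀ = P(outcome | unexposed) = 166/592 = 0.28041
Under exogeneity and monotonicity, PNS = p₁ − p₀.
PNS = 0.41626 − 0.28041 = 0.13586

PNS ≈ 0.1359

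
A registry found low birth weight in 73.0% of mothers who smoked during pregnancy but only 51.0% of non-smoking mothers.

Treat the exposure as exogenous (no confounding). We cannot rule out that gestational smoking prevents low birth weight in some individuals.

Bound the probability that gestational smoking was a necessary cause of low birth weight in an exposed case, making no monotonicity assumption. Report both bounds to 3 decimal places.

p₁ = 0.73, p₀ = 0.51.
Under exogeneity alone the bounds on PN are max{0,(p₁−p₀)/p₁} ≤ PN ≤ min{1,(1−p₀)/p₁}.
  lower = (p₁ − p₀)/p₁ = 0.22 / 0.73 ≈ 0.3014
  upper = min{1, (1 − p₀)/p₁} = 0.49 / 0.73 ≈ 0.6712

0.301 ≤ PN ≤ 0.671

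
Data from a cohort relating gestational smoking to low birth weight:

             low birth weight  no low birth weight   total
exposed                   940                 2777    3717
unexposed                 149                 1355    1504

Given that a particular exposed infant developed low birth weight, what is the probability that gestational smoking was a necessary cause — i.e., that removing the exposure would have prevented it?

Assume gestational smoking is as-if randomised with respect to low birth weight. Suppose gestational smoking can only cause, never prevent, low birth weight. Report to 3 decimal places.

PN ≈ 0.608

p₁ = P(outcome | exposed) = 940/3717 = 0.25289
p₀ = P(outcome | unexposed) = 149/1504 = 0.099069
Under exogeneity and monotonicity, PN = (p₁ − p₀)/p₁.
PN = (0.25289 − 0.099069) / 0.25289 ≈ 0.6083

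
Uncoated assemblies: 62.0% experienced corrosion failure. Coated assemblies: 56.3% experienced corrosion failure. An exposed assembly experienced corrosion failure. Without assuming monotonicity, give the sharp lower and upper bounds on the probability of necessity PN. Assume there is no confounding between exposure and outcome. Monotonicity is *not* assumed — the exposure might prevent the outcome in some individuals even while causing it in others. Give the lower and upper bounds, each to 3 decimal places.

0.092 ≤ PN ≤ 0.705

p₁ = 0.62, p₀ = 0.563.
Under exogeneity alone the bounds on PN are max{0,(p₁−p₀)/p₁} ≤ PN ≤ min{1,(1−p₀)/p₁}.
  lower = (p₁ − p₀)/p₁ = 0.057 / 0.62 ≈ 0.0919
  upper = min{1, (1 − p₀)/p₁} = 0.437 / 0.62 ≈ 0.7048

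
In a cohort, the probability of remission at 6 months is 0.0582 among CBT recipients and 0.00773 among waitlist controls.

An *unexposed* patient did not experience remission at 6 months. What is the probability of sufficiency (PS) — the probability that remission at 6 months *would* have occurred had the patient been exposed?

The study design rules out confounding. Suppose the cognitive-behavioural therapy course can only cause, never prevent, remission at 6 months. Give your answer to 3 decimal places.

PS ≈ 0.051

Let p₁ = 0.0582, p₀ = 0.00773.
Under exogeneity and monotonicity, PS = (p₁ − p₀) / (1 − p₀).
PS = (0.0582 − 0.00773) / (1 − 0.00773) = 0.05047 / 0.99227 ≈ 0.0509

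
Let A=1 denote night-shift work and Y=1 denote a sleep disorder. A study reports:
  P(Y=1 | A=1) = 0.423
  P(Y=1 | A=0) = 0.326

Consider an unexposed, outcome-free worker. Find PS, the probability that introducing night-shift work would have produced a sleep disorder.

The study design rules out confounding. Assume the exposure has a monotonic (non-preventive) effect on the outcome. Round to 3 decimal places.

Let p₁ = 0.423, p₀ = 0.326.
Under exogeneity and monotonicity, PS = (p₁ − p₀) / (1 − p₀).
PS = (0.423 − 0.326) / (1 − 0.326) = 0.097 / 0.674 ≈ 0.1439

PS ≈ 0.144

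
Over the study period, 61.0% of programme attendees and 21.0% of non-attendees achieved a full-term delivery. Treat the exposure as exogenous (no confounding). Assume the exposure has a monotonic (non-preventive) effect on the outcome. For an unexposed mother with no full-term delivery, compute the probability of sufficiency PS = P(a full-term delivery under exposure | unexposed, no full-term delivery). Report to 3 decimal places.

p₁ = 0.61, p₀ = 0.21.
Under exogeneity and monotonicity, PS = (p₁ − p₀) / (1 − p₀).
PS = (0.61 − 0.21) / (1 − 0.21) = 0.4 / 0.79 ≈ 0.5063

PS ≈ 0.506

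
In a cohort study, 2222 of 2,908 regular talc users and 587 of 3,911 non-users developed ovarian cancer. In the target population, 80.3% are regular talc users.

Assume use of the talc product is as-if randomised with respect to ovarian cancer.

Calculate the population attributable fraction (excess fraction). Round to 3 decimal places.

PAF ≈ 0.767

p₁ = P(outcome | exposed) = 2222/2908 = 0.7641
p₀ = P(outcome | unexposed) = 587/3911 = 0.15009
Overall risk P(Y=1) = π·p₁ + (1−π)·p₀ = 0.803×0.7641 + 0.197×0.15009 = 0.64314.
Under exogeneity, PAF = [P(Y=1) − p₀] / P(Y=1).
PAF = (0.64314 − 0.15009) / 0.64314 ≈ 0.7666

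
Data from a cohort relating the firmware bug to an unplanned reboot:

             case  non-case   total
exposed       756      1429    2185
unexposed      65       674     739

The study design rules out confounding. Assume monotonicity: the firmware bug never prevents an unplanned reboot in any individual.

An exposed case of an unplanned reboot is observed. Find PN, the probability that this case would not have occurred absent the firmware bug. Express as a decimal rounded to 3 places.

PN ≈ 0.746

p₁ = P(outcome | exposed) = 756/2185 = 0.346
p₀ = P(outcome | unexposed) = 65/739 = 0.087957
Under exogeneity and monotonicity, PN = (p₁ − p₀) / p₁.
PN = (0.346 − 0.087957) / 0.346 = 0.25804 / 0.346 ≈ 0.7458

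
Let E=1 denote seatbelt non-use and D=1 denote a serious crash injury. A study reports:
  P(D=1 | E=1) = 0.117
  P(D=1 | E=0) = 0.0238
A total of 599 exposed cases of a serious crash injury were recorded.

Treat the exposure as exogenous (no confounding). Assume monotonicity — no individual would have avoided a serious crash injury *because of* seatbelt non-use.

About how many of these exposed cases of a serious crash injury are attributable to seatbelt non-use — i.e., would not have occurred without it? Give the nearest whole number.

Let p₁ = 0.117, p₀ = 0.0238.
PN = (p₁ − p₀)/p₁ = (0.117 − 0.0238) / 0.117 ≈ 0.79658.
Attributable cases ≈ PN × (exposed cases) = 0.79658 × 599 ≈ 477.15.

about 477 cases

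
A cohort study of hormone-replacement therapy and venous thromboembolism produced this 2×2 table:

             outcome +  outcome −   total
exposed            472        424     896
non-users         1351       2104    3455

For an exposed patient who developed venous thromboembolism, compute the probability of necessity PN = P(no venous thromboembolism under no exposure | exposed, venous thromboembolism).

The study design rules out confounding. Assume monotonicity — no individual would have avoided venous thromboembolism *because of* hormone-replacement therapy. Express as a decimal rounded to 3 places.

p₁ = P(outcome | exposed) = 472/896 = 0.52679
p₀ = P(outcome | unexposed) = 1351/3455 = 0.39103
Under exogeneity and monotonicity, PN = (p₁ − p₀)/p₁.
PN = (0.52679 − 0.39103) / 0.52679 ≈ 0.2577

PN ≈ 0.258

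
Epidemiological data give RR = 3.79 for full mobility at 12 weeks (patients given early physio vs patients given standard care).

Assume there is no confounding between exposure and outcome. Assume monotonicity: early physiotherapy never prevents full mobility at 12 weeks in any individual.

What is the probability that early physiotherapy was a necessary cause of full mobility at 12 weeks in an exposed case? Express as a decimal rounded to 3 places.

PN ≈ 0.736

Under exogeneity and monotonicity, PN = (RR − 1) / RR = 1 − 1/RR.
PN = (3.79 − 1) / 3.79 = 2.79 / 3.79 ≈ 0.7361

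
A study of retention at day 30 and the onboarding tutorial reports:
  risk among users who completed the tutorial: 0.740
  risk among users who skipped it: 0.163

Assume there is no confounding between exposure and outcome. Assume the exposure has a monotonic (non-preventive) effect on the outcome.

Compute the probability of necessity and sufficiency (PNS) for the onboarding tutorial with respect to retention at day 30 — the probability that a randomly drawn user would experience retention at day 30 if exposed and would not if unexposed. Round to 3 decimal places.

PNS ≈ 0.577

Let p₁ = 0.74, p₀ = 0.163.
Under exogeneity and monotonicity, PNS = p₁ − p₀.
PNS = 0.74 − 0.163 = 0.577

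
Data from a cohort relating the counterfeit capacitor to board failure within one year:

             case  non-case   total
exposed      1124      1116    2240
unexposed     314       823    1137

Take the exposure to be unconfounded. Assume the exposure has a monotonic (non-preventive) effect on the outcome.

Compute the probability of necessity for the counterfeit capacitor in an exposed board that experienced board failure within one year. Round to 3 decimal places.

PN ≈ 0.450

p₁ = P(outcome | exposed) = 1124/2240 = 0.50179
p₀ = P(outcome | unexposed) = 314/1137 = 0.27617
Under exogeneity and monotonicity, PN = (p₁ − p₀)/p₁.
PN = (0.50179 − 0.27617) / 0.50179 ≈ 0.4496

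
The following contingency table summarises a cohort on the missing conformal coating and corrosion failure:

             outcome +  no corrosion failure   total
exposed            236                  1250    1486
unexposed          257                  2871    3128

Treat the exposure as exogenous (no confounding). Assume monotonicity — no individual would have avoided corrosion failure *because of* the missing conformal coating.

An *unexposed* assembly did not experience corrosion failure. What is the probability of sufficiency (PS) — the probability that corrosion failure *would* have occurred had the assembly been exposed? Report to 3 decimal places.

p₁ = P(outcome | exposed) = 236/1486 = 0.15882
p₀ = P(outcome | unexposed) = 257/3128 = 0.082161
Under exogeneity and monotonicity, PS = (p₁ − p₀) / (1 − p₀).
PS = (0.15882 − 0.082161) / (1 − 0.082161) = 0.076654 / 0.91784 ≈ 0.0835

PS ≈ 0.084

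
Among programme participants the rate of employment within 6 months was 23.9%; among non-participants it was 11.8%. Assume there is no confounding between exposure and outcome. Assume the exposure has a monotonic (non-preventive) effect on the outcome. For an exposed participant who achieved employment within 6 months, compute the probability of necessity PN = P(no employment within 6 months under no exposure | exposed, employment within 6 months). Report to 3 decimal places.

p₁ = 0.239, p₀ = 0.118.
Under exogeneity and monotonicity, PN = (p₁ − p₀) / p₁.
PN = (0.239 − 0.118) / 0.239 = 0.121 / 0.239 ≈ 0.5063

PN ≈ 0.506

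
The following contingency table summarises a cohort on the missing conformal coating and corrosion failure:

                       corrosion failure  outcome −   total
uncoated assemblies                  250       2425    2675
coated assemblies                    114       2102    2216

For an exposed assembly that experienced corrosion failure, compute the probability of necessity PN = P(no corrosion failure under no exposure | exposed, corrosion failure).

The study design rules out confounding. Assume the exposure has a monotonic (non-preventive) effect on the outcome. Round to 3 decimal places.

p₁ = P(outcome | exposed) = 250/2675 = 0.093458
p₀ = P(outcome | unexposed) = 114/2216 = 0.051444
Under exogeneity and monotonicity, PN = (p₁ − p₀) / p₁.
PN = (0.093458 − 0.051444) / 0.093458 = 0.042014 / 0.093458 ≈ 0.4495

PN ≈ 0.450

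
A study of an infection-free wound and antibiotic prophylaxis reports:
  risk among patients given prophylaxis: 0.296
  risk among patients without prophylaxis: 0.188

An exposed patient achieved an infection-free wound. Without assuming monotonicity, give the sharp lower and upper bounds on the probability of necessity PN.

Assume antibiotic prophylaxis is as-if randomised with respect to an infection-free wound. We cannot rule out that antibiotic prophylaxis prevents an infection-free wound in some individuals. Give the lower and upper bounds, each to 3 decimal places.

Let p₁ = 0.296, p₀ = 0.188.
Under exogeneity alone the bounds on PN are max{0,(p₁−p₀)/p₁} ≤ PN ≤ min{1,(1−p₀)/p₁}.
  lower = (p₁ − p₀)/p₁ = 0.108 / 0.296 ≈ 0.3649
  upper = min{1, (1 − p₀)/p₁} = 0.812 / 0.296 ≈ 2.7432 → capped at 1

0.365 ≤ PN ≤ 1.000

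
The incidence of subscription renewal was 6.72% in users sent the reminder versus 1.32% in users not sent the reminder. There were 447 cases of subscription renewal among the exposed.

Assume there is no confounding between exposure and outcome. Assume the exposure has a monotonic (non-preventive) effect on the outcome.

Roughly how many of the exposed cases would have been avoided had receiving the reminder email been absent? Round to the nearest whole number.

about 359 cases

p₁ = 0.0672, p₀ = 0.0132.
PN = (p₁ − p₀)/p₁ = (0.0672 − 0.0132) / 0.0672 ≈ 0.80357.
Attributable cases ≈ PN × (exposed cases) = 0.80357 × 447 ≈ 359.20.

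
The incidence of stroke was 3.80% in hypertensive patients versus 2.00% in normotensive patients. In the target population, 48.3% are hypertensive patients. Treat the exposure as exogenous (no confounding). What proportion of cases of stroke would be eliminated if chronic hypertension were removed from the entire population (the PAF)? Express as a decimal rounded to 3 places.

PAF ≈ 0.303

p₁ = 0.038, p₀ = 0.02.
Overall risk P(Y=1) = π·p₁ + (1−π)·p₀ = 0.483×0.038 + 0.517×0.02 = 0.028694.
Under exogeneity, PAF = [P(Y=1) − p₀] / P(Y=1).
PAF = (0.028694 − 0.02) / 0.028694 ≈ 0.3030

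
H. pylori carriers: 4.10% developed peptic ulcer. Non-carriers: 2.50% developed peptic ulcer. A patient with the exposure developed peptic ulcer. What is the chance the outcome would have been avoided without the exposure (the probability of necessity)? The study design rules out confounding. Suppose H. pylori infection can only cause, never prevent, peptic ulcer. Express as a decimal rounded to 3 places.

PN ≈ 0.390

p₁ = 0.041, p₀ = 0.025.
Under exogeneity and monotonicity, PN = (p₁ − p₀) / p₁.
PN = (0.041 − 0.025) / 0.041 = 0.016 / 0.041 ≈ 0.3902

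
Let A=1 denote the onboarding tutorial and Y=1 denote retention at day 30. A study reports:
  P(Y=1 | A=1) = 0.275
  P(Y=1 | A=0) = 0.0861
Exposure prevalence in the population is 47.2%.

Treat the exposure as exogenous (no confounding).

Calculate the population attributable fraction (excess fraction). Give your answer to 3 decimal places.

PAF ≈ 0.509

Let p₁ = 0.275, p₀ = 0.0861.
Overall risk P(Y=1) = π·p₁ + (1−π)·p₀ = 0.472×0.275 + 0.528×0.0861 = 0.17526.
Under exogeneity, PAF = [P(Y=1) − p₀] / P(Y=1).
PAF = (0.17526 − 0.0861) / 0.17526 ≈ 0.5087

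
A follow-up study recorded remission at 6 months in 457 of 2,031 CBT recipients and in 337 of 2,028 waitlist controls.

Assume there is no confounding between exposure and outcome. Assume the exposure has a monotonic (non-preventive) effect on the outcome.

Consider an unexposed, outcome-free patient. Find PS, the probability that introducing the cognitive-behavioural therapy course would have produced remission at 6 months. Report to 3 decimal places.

PS ≈ 0.071

p₁ = P(outcome | exposed) = 457/2031 = 0.22501
p₀ = P(outcome | unexposed) = 337/2028 = 0.16617
Under exogeneity and monotonicity, PS = (p₁ − p₀) / (1 − p₀).
PS = (0.22501 − 0.16617) / (1 − 0.16617) = 0.058839 / 0.83383 ≈ 0.0706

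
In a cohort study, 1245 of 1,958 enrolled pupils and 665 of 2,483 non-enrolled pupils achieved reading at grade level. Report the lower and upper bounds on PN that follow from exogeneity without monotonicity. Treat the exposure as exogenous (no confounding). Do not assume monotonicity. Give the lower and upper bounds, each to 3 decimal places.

p₁ = P(outcome | exposed) = 1245/1958 = 0.63585
p₀ = P(outcome | unexposed) = 665/2483 = 0.26782
Under exogeneity alone the bounds on PN are max{0,(p₁−p₀)/p₁} ≤ PN ≤ min{1,(1−p₀)/p₁}.
  lower = (p₁ − p₀)/p₁ = 0.36803 / 0.63585 ≈ 0.5788
  upper = min{1, (1 − p₀)/p₁} = 0.73218 / 0.63585 ≈ 1.1515 → capped at 1

0.579 ≤ PN ≤ 1.000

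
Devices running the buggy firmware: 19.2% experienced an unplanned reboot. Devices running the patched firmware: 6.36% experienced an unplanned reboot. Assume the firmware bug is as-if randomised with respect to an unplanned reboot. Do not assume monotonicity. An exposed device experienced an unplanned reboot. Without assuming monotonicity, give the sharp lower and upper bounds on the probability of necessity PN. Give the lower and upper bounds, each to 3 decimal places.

p₁ = 0.192, p₀ = 0.0636.
Under exogeneity alone the bounds on PN are max{0,(p₁−p₀)/p₁} ≤ PN ≤ min{1,(1−p₀)/p₁}.
  lower = (p₁ − p₀)/p₁ = 0.1284 / 0.192 ≈ 0.6688
  upper = min{1, (1 − p₀)/p₁} = 0.9364 / 0.192 ≈ 4.8771 → capped at 1

0.669 ≤ PN ≤ 1.000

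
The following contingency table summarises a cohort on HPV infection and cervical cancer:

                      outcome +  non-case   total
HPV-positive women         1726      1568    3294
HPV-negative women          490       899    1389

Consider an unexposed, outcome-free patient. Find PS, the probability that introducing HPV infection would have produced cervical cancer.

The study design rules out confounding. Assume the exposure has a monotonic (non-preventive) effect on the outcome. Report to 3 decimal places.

p₁ = P(outcome | exposed) = 1726/3294 = 0.52398
p₀ = P(outcome | unexposed) = 490/1389 = 0.35277
Under exogeneity and monotonicity, PS = (p₁ − p₀) / (1 − p₀).
PS = (0.52398 − 0.35277) / (1 − 0.35277) = 0.17121 / 0.64723 ≈ 0.2645

PS ≈ 0.265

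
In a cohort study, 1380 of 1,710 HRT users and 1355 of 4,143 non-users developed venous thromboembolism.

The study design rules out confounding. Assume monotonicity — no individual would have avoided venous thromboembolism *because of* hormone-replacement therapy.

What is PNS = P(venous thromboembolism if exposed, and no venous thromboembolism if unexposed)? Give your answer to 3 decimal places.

p₁ = P(outcome | exposed) = 1380/1710 = 0.80702
p₀ = P(outcome | unexposed) = 1355/4143 = 0.32706
Under exogeneity and monotonicity, PNS = p₁ − p₀.
PNS = 0.80702 − 0.32706 = 0.47996

PNS ≈ 0.480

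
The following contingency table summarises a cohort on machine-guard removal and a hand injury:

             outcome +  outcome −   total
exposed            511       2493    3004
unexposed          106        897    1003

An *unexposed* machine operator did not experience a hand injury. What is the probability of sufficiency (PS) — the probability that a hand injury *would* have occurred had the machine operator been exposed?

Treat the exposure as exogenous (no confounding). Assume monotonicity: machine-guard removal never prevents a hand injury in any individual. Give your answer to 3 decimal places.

p₁ = P(outcome | exposed) = 511/3004 = 0.17011
p₀ = P(outcome | unexposed) = 106/1003 = 0.10568
Under exogeneity and monotonicity, PS = (p₁ − p₀)/(1 − p₀).
PS = (0.17011 − 0.10568) / 0.89432 ≈ 0.0720

PS ≈ 0.072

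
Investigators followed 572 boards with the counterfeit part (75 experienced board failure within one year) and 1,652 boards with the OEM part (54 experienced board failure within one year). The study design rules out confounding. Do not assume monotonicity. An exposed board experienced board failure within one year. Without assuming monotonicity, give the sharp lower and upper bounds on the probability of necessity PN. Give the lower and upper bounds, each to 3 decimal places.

0.751 ≤ PN ≤ 1.000

p₁ = P(outcome | exposed) = 75/572 = 0.13112
p₀ = P(outcome | unexposed) = 54/1652 = 0.032688
Under exogeneity alone the bounds on PN are max{0,(p₁−p₀)/p₁} ≤ PN ≤ min{1,(1−p₀)/p₁}.
  lower = (p₁ − p₀)/p₁ = 0.098431 / 0.13112 ≈ 0.7507
  upper = min{1, (1 − p₀)/p₁} = 0.96731 / 0.13112 ≈ 7.3774 → capped at 1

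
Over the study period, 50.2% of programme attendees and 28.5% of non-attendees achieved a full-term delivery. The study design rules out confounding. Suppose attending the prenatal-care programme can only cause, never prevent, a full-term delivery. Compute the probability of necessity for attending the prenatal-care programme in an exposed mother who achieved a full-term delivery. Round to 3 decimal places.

p₁ = 0.502, p₀ = 0.285.
Under exogeneity and monotonicity, PN = (p₁ − p₀) / p₁.
PN = (0.502 − 0.285) / 0.502 = 0.217 / 0.502 ≈ 0.4323

PN ≈ 0.432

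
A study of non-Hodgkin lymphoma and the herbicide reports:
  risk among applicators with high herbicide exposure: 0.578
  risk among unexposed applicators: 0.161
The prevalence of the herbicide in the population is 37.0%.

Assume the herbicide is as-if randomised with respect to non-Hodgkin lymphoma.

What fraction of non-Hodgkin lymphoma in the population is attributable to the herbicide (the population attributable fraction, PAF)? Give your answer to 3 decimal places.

PAF ≈ 0.489

Let p₁ = 0.578, p₀ = 0.161.
Overall risk P(Y=1) = π·p₁ + (1−π)·p₀ = 0.37×0.578 + 0.63×0.161 = 0.31529.
Under exogeneity, PAF = [P(Y=1) − p₀] / P(Y=1).
PAF = (0.31529 − 0.161) / 0.31529 ≈ 0.4894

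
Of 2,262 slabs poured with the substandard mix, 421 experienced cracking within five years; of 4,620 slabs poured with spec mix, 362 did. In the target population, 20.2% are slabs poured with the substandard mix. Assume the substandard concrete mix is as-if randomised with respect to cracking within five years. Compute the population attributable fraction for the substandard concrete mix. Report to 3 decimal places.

PAF ≈ 0.217

p₁ = P(outcome | exposed) = 421/2262 = 0.18612
p₀ = P(outcome | unexposed) = 362/4620 = 0.078355
Overall risk P(Y=1) = π·p₁ + (1−π)·p₀ = 0.202×0.18612 + 0.798×0.078355 = 0.10012.
Under exogeneity, PAF = [P(Y=1) − p₀] / P(Y=1).
PAF = (0.10012 − 0.078355) / 0.10012 ≈ 0.2174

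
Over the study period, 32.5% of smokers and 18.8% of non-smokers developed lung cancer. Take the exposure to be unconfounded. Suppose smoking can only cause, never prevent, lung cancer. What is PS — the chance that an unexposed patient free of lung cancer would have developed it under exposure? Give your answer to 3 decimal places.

p₁ = 0.325, p₀ = 0.188.
Under exogeneity and monotonicity, PS = (p₁ − p₀) / (1 − p₀).
PS = (0.325 − 0.188) / (1 − 0.188) = 0.137 / 0.812 ≈ 0.1687

PS ≈ 0.169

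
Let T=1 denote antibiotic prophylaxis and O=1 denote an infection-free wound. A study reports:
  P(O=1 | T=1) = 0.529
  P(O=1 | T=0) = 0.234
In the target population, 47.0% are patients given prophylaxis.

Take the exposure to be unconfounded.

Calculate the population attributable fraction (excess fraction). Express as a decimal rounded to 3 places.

Let p₁ = 0.529, p₀ = 0.234.
Overall risk P(Y=1) = π·p₁ + (1−π)·p₀ = 0.47×0.529 + 0.53×0.234 = 0.37265.
Under exogeneity, PAF = [P(Y=1) − p₀] / P(Y=1).
PAF = (0.37265 − 0.234) / 0.37265 ≈ 0.3721

PAF ≈ 0.372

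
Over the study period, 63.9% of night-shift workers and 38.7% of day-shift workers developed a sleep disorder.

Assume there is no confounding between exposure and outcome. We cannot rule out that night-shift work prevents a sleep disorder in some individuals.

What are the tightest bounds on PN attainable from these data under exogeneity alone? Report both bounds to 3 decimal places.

0.394 ≤ PN ≤ 0.959

p₁ = 0.639, p₀ = 0.387.
Under exogeneity alone the bounds on PN are max{0,(p₁−p₀)/p₁} ≤ PN ≤ min{1,(1−p₀)/p₁}.
  lower = (p₁ − p₀)/p₁ = 0.252 / 0.639 ≈ 0.3944
  upper = min{1, (1 − p₀)/p₁} = 0.613 / 0.639 ≈ 0.9593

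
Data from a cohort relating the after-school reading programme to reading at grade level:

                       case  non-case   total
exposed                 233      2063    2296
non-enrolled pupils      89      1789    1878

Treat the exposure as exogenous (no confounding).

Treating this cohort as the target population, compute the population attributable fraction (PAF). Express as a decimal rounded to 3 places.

p₁ = P(outcome | exposed) = 233/2296 = 0.10148
p₀ = P(outcome | unexposed) = 89/1878 = 0.047391
Exposure prevalence π = 2296/4174 = 0.55007; overall risk P(Y=1) = 0.077144.
Under exogeneity, PAF = [P(Y=1) − p₀]/P(Y=1).
PAF = (0.077144 − 0.047391) / 0.077144 ≈ 0.3857

PAF ≈ 0.386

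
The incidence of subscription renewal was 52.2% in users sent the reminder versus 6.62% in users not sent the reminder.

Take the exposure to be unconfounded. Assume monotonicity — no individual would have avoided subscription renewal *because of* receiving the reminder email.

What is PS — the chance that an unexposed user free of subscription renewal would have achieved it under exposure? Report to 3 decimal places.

PS ≈ 0.488

p₁ = 0.522, p₀ = 0.0662.
Under exogeneity and monotonicity, PS = (p₁ − p₀) / (1 − p₀).
PS = (0.522 − 0.0662) / (1 − 0.0662) = 0.4558 / 0.9338 ≈ 0.4881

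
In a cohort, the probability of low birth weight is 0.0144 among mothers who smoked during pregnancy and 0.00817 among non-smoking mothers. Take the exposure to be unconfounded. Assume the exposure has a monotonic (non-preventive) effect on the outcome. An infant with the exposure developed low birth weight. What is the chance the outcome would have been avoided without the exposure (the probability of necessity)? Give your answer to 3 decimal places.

Let p₁ = 0.0144, p₀ = 0.00817.
Under exogeneity and monotonicity, PN = (p₁ − p₀) / p₁.
PN = (0.0144 − 0.00817) / 0.0144 = 0.00623 / 0.0144 ≈ 0.4326

PN ≈ 0.433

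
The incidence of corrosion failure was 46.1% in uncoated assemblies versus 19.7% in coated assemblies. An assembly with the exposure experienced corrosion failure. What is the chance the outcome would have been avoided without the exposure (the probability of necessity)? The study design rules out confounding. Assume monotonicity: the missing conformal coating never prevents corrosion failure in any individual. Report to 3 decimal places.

PN ≈ 0.573

p₁ = 0.461, p₀ = 0.197.
Under exogeneity and monotonicity, PN = (p₁ − p₀) / p₁.
PN = (0.461 − 0.197) / 0.461 = 0.264 / 0.461 ≈ 0.5727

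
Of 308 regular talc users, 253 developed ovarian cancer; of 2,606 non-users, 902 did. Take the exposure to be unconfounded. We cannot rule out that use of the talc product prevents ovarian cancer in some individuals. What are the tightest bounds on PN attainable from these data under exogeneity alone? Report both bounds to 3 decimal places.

p₁ = P(outcome | exposed) = 253/308 = 0.82143
p₀ = P(outcome | unexposed) = 902/2606 = 0.34612
Under exogeneity alone the bounds on PN are max{0,(p₁−p₀)/p₁} ≤ PN ≤ min{1,(1−p₀)/p₁}.
  lower = (p₁ − p₀)/p₁ = 0.4753 / 0.82143 ≈ 0.5786
  upper = min{1, (1 − p₀)/p₁} = 0.65388 / 0.82143 ≈ 0.7960

0.579 ≤ PN ≤ 0.796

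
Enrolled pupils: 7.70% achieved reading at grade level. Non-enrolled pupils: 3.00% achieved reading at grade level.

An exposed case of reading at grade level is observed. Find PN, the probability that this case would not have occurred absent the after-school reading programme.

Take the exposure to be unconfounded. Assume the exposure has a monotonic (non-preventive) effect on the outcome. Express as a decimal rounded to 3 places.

PN ≈ 0.610

p₁ = 0.077, p₀ = 0.03.
Under exogeneity and monotonicity, PN = (p₁ − p₀) / p₁.
PN = (0.077 − 0.03) / 0.077 = 0.047 / 0.077 ≈ 0.6104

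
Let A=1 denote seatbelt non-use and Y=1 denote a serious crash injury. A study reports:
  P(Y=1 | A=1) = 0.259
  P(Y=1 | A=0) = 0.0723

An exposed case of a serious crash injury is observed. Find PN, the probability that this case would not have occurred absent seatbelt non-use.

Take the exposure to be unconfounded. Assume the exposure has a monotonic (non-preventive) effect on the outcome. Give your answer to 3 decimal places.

PN ≈ 0.721

Let p₁ = 0.259, p₀ = 0.0723.
Under exogeneity and monotonicity, PN = (p₁ − p₀) / p₁.
PN = (0.259 − 0.0723) / 0.259 = 0.1867 / 0.259 ≈ 0.7208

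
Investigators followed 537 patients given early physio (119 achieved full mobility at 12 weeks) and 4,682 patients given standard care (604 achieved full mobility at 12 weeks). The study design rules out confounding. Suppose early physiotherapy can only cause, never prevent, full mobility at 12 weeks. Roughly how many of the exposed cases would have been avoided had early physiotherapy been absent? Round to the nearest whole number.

p₁ = P(outcome | exposed) = 119/537 = 0.2216
p₀ = P(outcome | unexposed) = 604/4682 = 0.129
PN = (p₁ − p₀)/p₁ = (0.2216 − 0.129) / 0.2216 ≈ 0.41785.
Attributable cases ≈ PN × (exposed cases) = 0.41785 × 119 ≈ 49.72.

about 50 cases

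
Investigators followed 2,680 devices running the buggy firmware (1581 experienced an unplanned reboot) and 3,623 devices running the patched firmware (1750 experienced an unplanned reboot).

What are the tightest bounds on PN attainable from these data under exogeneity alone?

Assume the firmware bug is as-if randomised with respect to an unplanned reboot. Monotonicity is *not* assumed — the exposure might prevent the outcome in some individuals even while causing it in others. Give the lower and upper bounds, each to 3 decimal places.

0.181 ≤ PN ≤ 0.876

p₁ = P(outcome | exposed) = 1581/2680 = 0.58993
p₀ = P(outcome | unexposed) = 1750/3623 = 0.48303
Under exogeneity alone the bounds on PN are max{0,(p₁−p₀)/p₁} ≤ PN ≤ min{1,(1−p₀)/p₁}.
  lower = (p₁ − p₀)/p₁ = 0.1069 / 0.58993 ≈ 0.1812
  upper = min{1, (1 − p₀)/p₁} = 0.51697 / 0.58993 ≈ 0.8763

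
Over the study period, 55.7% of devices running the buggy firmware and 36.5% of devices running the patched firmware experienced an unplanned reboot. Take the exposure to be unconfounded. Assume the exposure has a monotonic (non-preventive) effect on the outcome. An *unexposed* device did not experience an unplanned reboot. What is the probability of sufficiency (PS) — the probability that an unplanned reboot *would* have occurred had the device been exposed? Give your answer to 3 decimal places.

PS ≈ 0.302

p₁ = 0.557, p₀ = 0.365.
Under exogeneity and monotonicity, PS = (p₁ − p₀) / (1 − p₀).
PS = (0.557 − 0.365) / (1 − 0.365) = 0.192 / 0.635 ≈ 0.3024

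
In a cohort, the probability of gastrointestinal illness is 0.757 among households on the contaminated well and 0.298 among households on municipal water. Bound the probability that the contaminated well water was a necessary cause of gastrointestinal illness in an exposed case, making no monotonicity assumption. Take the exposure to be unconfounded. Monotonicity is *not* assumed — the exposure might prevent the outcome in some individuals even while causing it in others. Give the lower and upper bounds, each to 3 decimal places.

0.606 ≤ PN ≤ 0.927

Let p₁ = 0.757, p₀ = 0.298.
Under exogeneity alone the bounds on PN are max{0,(p₁−p₀)/p₁} ≤ PN ≤ min{1,(1−p₀)/p₁}.
  lower = (p₁ − p₀)/p₁ = 0.459 / 0.757 ≈ 0.6063
  upper = min{1, (1 − p₀)/p₁} = 0.702 / 0.757 ≈ 0.9273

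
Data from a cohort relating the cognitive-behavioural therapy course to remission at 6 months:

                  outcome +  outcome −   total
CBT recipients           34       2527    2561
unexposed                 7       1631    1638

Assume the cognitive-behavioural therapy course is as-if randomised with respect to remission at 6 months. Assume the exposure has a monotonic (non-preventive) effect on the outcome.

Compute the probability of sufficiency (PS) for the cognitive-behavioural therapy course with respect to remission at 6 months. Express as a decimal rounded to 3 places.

p₁ = P(outcome | exposed) = 34/2561 = 0.013276
p₀ = P(outcome | unexposed) = 7/1638 = 0.0042735
Under exogeneity and monotonicity, PS = (p₁ − p₀) / (1 − p₀).
PS = (0.013276 − 0.0042735) / (1 − 0.0042735) = 0.0090026 / 0.99573 ≈ 0.0090

PS ≈ 0.009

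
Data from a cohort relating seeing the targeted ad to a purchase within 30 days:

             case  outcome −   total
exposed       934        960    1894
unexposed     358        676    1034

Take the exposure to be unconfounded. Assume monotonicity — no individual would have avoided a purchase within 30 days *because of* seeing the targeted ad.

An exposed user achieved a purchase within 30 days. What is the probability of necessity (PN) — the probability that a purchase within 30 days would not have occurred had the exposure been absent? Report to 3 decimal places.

p₁ = P(outcome | exposed) = 934/1894 = 0.49314
p₀ = P(outcome | unexposed) = 358/1034 = 0.34623
Under exogeneity and monotonicity, PN = (p₁ − p₀)/p₁.
PN = (0.49314 − 0.34623) / 0.49314 ≈ 0.2979

PN ≈ 0.298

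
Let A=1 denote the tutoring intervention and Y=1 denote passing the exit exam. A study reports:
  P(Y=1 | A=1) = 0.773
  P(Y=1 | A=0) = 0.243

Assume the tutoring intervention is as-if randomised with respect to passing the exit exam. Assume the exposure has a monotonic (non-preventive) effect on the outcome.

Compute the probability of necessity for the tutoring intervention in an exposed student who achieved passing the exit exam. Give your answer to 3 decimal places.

PN ≈ 0.686

Let p₁ = 0.773, p₀ = 0.243.
Under exogeneity and monotonicity, PN = (p₁ − p₀) / p₁.
PN = (0.773 − 0.243) / 0.773 = 0.53 / 0.773 ≈ 0.6856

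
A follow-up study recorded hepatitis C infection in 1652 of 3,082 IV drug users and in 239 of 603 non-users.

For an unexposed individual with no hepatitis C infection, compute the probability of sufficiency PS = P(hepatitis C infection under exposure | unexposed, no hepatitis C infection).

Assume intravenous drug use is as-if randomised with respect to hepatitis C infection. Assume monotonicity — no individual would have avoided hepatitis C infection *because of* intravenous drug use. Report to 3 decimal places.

PS ≈ 0.231

p₁ = P(outcome | exposed) = 1652/3082 = 0.53602
p₀ = P(outcome | unexposed) = 239/603 = 0.39635
Under exogeneity and monotonicity, PS = (p₁ − p₀) / (1 − p₀).
PS = (0.53602 − 0.39635) / (1 − 0.39635) = 0.13966 / 0.60365 ≈ 0.2314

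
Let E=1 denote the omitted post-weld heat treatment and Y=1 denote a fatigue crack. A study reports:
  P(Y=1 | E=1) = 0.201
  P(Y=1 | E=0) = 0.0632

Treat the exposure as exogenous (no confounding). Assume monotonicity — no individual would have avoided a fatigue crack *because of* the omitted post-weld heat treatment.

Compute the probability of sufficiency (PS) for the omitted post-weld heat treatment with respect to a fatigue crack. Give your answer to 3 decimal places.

PS ≈ 0.147

Let p₁ = 0.201, p₀ = 0.0632.
Under exogeneity and monotonicity, PS = (p₁ − p₀) / (1 − p₀).
PS = (0.201 − 0.0632) / (1 − 0.0632) = 0.1378 / 0.9368 ≈ 0.1471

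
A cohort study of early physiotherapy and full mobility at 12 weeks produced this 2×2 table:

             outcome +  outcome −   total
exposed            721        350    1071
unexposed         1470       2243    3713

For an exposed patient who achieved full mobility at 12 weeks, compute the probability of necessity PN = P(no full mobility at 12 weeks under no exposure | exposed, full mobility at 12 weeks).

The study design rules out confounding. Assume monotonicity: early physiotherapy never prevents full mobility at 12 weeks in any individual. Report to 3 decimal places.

PN ≈ 0.412

p₁ = P(outcome | exposed) = 721/1071 = 0.6732
p₀ = P(outcome | unexposed) = 1470/3713 = 0.39591
Under exogeneity and monotonicity, PN = (p₁ − p₀) / p₁.
PN = (0.6732 − 0.39591) / 0.6732 = 0.2773 / 0.6732 ≈ 0.4119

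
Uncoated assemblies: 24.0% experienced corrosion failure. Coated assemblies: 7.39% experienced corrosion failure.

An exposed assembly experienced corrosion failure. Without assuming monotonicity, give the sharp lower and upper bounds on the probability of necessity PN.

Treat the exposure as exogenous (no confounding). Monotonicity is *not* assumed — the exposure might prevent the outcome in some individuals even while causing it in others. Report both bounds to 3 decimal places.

p₁ = 0.24, p₀ = 0.0739.
Under exogeneity alone the bounds on PN are max{0,(p₁−p₀)/p₁} ≤ PN ≤ min{1,(1−p₀)/p₁}.
  lower = (p₁ − p₀)/p₁ = 0.1661 / 0.24 ≈ 0.6921
  upper = min{1, (1 − p₀)/p₁} = 0.9261 / 0.24 ≈ 3.8588 → capped at 1

0.692 ≤ PN ≤ 1.000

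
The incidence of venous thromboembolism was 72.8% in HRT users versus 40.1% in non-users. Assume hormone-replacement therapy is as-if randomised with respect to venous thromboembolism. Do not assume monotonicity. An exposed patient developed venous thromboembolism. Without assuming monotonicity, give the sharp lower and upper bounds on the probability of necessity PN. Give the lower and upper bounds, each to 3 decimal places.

p₁ = 0.728, p₀ = 0.401.
Under exogeneity alone the bounds on PN are max{0,(p₁−p₀)/p₁} ≤ PN ≤ min{1,(1−p₀)/p₁}.
  lower = (p₁ − p₀)/p₁ = 0.327 / 0.728 ≈ 0.4492
  upper = min{1, (1 − p₀)/p₁} = 0.599 / 0.728 ≈ 0.8228

0.449 ≤ PN ≤ 0.823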